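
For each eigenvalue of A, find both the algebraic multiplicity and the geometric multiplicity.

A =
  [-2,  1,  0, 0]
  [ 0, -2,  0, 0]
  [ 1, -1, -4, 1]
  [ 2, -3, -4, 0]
λ = -2: alg = 4, geom = 2

Step 1 — factor the characteristic polynomial to read off the algebraic multiplicities:
  χ_A(x) = (x + 2)^4

Step 2 — compute geometric multiplicities via the rank-nullity identity g(λ) = n − rank(A − λI):
  rank(A − (-2)·I) = 2, so dim ker(A − (-2)·I) = n − 2 = 2

Summary:
  λ = -2: algebraic multiplicity = 4, geometric multiplicity = 2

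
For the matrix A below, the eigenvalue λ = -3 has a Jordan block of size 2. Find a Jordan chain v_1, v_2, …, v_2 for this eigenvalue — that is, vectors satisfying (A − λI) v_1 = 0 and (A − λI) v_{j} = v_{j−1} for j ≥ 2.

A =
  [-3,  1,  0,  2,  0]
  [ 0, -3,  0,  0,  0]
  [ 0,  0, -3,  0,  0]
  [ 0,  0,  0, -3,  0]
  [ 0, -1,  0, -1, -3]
A Jordan chain for λ = -3 of length 2:
v_1 = (1, 0, 0, 0, -1)ᵀ
v_2 = (0, 1, 0, 0, 0)ᵀ

Let N = A − (-3)·I. We want v_2 with N^2 v_2 = 0 but N^1 v_2 ≠ 0; then v_{j-1} := N · v_j for j = 2, …, 2.

Pick v_2 = (0, 1, 0, 0, 0)ᵀ.
Then v_1 = N · v_2 = (1, 0, 0, 0, -1)ᵀ.

Sanity check: (A − (-3)·I) v_1 = (0, 0, 0, 0, 0)ᵀ = 0. ✓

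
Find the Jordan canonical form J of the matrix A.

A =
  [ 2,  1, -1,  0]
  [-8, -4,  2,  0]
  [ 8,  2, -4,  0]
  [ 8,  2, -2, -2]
J_2(-2) ⊕ J_1(-2) ⊕ J_1(-2)

The characteristic polynomial is
  det(x·I − A) = x^4 + 8*x^3 + 24*x^2 + 32*x + 16 = (x + 2)^4

Eigenvalues and multiplicities (the geometric multiplicity of λ is n − rank(A − λI), which equals the number of Jordan blocks for λ):
  λ = -2: algebraic multiplicity = 4, geometric multiplicity = 3

Determining the block sizes for each eigenvalue:
  λ = -2: 3 blocks summing to 4 forces exactly one block of size 2 and the rest size 1 → block sizes [2, 1, 1]

Assembling the blocks gives a Jordan form
J =
  [-2,  1,  0,  0]
  [ 0, -2,  0,  0]
  [ 0,  0, -2,  0]
  [ 0,  0,  0, -2]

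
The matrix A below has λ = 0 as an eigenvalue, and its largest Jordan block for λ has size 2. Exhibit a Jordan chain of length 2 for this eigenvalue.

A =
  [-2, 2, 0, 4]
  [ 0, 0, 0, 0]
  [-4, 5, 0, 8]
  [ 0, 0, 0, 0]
A Jordan chain for λ = 0 of length 2:
v_1 = (0, 0, 1, 0)ᵀ
v_2 = (1, 1, 0, 0)ᵀ

Let N = A − (0)·I. We want v_2 with N^2 v_2 = 0 but N^1 v_2 ≠ 0; then v_{j-1} := N · v_j for j = 2, …, 2.

Pick v_2 = (1, 1, 0, 0)ᵀ.
Then v_1 = N · v_2 = (0, 0, 1, 0)ᵀ.

Sanity check: (A − (0)·I) v_1 = (0, 0, 0, 0)ᵀ = 0. ✓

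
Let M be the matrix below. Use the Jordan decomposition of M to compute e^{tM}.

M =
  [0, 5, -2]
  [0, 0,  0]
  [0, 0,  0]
e^{tM} =
  [1, 5*t, -2*t]
  [0, 1, 0]
  [0, 0, 1]

Strategy: write M = P · J · P⁻¹ where J is a Jordan canonical form, so e^{tM} = P · e^{tJ} · P⁻¹, and e^{tJ} can be computed block-by-block.

M has Jordan form
J =
  [0, 1, 0]
  [0, 0, 0]
  [0, 0, 0]
(up to reordering of blocks).

Per-block formulas:
  For a 1×1 block at λ = 0: exp(t · [0]) = [e^(0t)].
  For a 2×2 Jordan block J_2(0): exp(t · J_2(0)) = e^(0t)·(I + t·N), where N is the 2×2 nilpotent shift.

After assembling e^{tJ} and conjugating by P, we get:

e^{tM} =
  [1, 5*t, -2*t]
  [0, 1, 0]
  [0, 0, 1]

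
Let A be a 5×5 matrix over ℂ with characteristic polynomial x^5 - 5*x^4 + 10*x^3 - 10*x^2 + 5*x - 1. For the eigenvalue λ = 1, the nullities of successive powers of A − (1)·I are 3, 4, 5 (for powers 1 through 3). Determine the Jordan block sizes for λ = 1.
Block sizes for λ = 1: [3, 1, 1]

From the dimensions of kernels of powers, the number of Jordan blocks of size at least j is d_j − d_{j−1} where d_j = dim ker(N^j) (with d_0 = 0). Computing the differences gives [3, 1, 1].
The number of blocks of size exactly k is (#blocks of size ≥ k) − (#blocks of size ≥ k + 1), so the partition is: 2 block(s) of size 1, 1 block(s) of size 3.
In nonincreasing order the block sizes are [3, 1, 1].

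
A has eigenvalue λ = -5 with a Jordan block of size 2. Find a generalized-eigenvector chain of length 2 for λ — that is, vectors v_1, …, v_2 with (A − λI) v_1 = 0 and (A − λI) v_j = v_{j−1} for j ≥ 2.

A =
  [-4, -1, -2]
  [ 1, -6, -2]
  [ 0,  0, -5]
A Jordan chain for λ = -5 of length 2:
v_1 = (1, 1, 0)ᵀ
v_2 = (1, 0, 0)ᵀ

Let N = A − (-5)·I. We want v_2 with N^2 v_2 = 0 but N^1 v_2 ≠ 0; then v_{j-1} := N · v_j for j = 2, …, 2.

Pick v_2 = (1, 0, 0)ᵀ.
Then v_1 = N · v_2 = (1, 1, 0)ᵀ.

Sanity check: (A − (-5)·I) v_1 = (0, 0, 0)ᵀ = 0. ✓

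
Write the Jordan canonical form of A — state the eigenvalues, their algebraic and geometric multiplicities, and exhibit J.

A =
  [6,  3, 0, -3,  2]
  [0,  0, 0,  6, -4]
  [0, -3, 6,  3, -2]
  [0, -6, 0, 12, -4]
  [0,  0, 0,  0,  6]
J_2(6) ⊕ J_1(6) ⊕ J_1(6) ⊕ J_1(6)

The characteristic polynomial is
  det(x·I − A) = x^5 - 30*x^4 + 360*x^3 - 2160*x^2 + 6480*x - 7776 = (x - 6)^5

Eigenvalues and multiplicities (the geometric multiplicity of λ is n − rank(A − λI), which equals the number of Jordan blocks for λ):
  λ = 6: algebraic multiplicity = 5, geometric multiplicity = 4

Determining the block sizes for each eigenvalue:
  λ = 6: 4 blocks summing to 5 forces exactly one block of size 2 and the rest size 1 → block sizes [2, 1, 1, 1]

Assembling the blocks gives a Jordan form
J =
  [6, 1, 0, 0, 0]
  [0, 6, 0, 0, 0]
  [0, 0, 6, 0, 0]
  [0, 0, 0, 6, 0]
  [0, 0, 0, 0, 6]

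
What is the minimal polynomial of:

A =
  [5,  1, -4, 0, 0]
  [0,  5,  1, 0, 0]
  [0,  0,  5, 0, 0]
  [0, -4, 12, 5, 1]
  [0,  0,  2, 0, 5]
x^3 - 15*x^2 + 75*x - 125

The characteristic polynomial is χ_A(x) = (x - 5)^5, so the eigenvalues are known. The minimal polynomial is
  m_A(x) = Π_λ (x − λ)^{k_λ}
where k_λ is the size of the *largest* Jordan block for λ (equivalently, the smallest k with (A − λI)^k v = 0 for every generalised eigenvector v of λ).

  λ = 5: largest Jordan block has size 3, contributing (x − 5)^3

So m_A(x) = (x - 5)^3 = x^3 - 15*x^2 + 75*x - 125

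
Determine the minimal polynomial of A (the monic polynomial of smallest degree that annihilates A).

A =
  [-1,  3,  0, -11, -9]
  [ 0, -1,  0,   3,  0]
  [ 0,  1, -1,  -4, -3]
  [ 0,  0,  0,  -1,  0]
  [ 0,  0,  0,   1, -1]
x^2 + 2*x + 1

The characteristic polynomial is χ_A(x) = (x + 1)^5, so the eigenvalues are known. The minimal polynomial is
  m_A(x) = Π_λ (x − λ)^{k_λ}
where k_λ is the size of the *largest* Jordan block for λ (equivalently, the smallest k with (A − λI)^k v = 0 for every generalised eigenvector v of λ).

  λ = -1: largest Jordan block has size 2, contributing (x + 1)^2

So m_A(x) = (x + 1)^2 = x^2 + 2*x + 1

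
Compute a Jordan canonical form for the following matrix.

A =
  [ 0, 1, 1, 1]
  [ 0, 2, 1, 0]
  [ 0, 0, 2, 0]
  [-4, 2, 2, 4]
J_3(2) ⊕ J_1(2)

The characteristic polynomial is
  det(x·I − A) = x^4 - 8*x^3 + 24*x^2 - 32*x + 16 = (x - 2)^4

Eigenvalues and multiplicities (the geometric multiplicity of λ is n − rank(A − λI), which equals the number of Jordan blocks for λ):
  λ = 2: algebraic multiplicity = 4, geometric multiplicity = 2

Determining the block sizes for each eigenvalue:
  λ = 2: with am = 4 and gm = 2, the partition is not yet determined (e.g. several partitions of 4 into 2 parts exist). Let N = A − (2)·I. Computing rank(N^1) = 2, rank(N^2) = 1, rank(N^3) = 0; the number of blocks of size ≥ j is rank(N^{j−1}) − rank(N^j), giving [2, 1, 1]. So we have 1 block(s) of size 3, 1 block(s) of size 1 → block sizes [3, 1]

Assembling the blocks gives a Jordan form
J =
  [2, 1, 0, 0]
  [0, 2, 1, 0]
  [0, 0, 2, 0]
  [0, 0, 0, 2]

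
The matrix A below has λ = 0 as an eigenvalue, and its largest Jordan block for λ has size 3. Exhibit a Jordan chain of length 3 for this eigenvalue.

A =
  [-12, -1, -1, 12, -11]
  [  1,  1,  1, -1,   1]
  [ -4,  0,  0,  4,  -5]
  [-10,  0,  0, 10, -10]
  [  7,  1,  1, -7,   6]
A Jordan chain for λ = 0 of length 3:
v_1 = (0, 1, -1, 0, 0)ᵀ
v_2 = (-1, 1, 0, 0, 1)ᵀ
v_3 = (0, 1, 0, 0, 0)ᵀ

Let N = A − (0)·I. We want v_3 with N^3 v_3 = 0 but N^2 v_3 ≠ 0; then v_{j-1} := N · v_j for j = 3, …, 2.

Pick v_3 = (0, 1, 0, 0, 0)ᵀ.
Then v_2 = N · v_3 = (-1, 1, 0, 0, 1)ᵀ.
Then v_1 = N · v_2 = (0, 1, -1, 0, 0)ᵀ.

Sanity check: (A − (0)·I) v_1 = (0, 0, 0, 0, 0)ᵀ = 0. ✓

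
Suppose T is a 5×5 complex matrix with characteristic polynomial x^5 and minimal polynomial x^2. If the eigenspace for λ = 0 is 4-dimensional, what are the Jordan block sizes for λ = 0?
Block sizes for λ = 0: [2, 1, 1, 1]

Step 1 — from the characteristic polynomial, algebraic multiplicity of λ = 0 is 5. From dim ker(T − (0)·I) = 4, there are exactly 4 Jordan blocks for λ = 0.
Step 2 — from the minimal polynomial, the factor (x − 0)^2 tells us the largest block for λ = 0 has size 2.
Step 3 — with total size 5, 4 blocks, and largest block 2, the block sizes (in nonincreasing order) are [2, 1, 1, 1].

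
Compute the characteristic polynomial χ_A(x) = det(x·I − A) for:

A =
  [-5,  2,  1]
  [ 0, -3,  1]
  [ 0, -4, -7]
x^3 + 15*x^2 + 75*x + 125

Expanding det(x·I − A) (e.g. by cofactor expansion or by noting that A is similar to its Jordan form J, which has the same characteristic polynomial as A) gives
  χ_A(x) = x^3 + 15*x^2 + 75*x + 125
which factors as (x + 5)^3. The eigenvalues (with algebraic multiplicities) are λ = -5 with multiplicity 3.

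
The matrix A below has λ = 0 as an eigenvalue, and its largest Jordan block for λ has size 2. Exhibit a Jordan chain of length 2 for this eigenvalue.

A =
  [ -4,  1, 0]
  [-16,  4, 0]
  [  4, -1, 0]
A Jordan chain for λ = 0 of length 2:
v_1 = (-4, -16, 4)ᵀ
v_2 = (1, 0, 0)ᵀ

Let N = A − (0)·I. We want v_2 with N^2 v_2 = 0 but N^1 v_2 ≠ 0; then v_{j-1} := N · v_j for j = 2, …, 2.

Pick v_2 = (1, 0, 0)ᵀ.
Then v_1 = N · v_2 = (-4, -16, 4)ᵀ.

Sanity check: (A − (0)·I) v_1 = (0, 0, 0)ᵀ = 0. ✓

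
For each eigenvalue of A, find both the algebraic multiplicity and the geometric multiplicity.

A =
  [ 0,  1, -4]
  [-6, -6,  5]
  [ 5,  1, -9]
λ = -5: alg = 3, geom = 1

Step 1 — factor the characteristic polynomial to read off the algebraic multiplicities:
  χ_A(x) = (x + 5)^3

Step 2 — compute geometric multiplicities via the rank-nullity identity g(λ) = n − rank(A − λI):
  rank(A − (-5)·I) = 2, so dim ker(A − (-5)·I) = n − 2 = 1

Summary:
  λ = -5: algebraic multiplicity = 3, geometric multiplicity = 1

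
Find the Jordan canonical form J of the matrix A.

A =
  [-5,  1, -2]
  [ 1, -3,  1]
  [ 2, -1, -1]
J_3(-3)

The characteristic polynomial is
  det(x·I − A) = x^3 + 9*x^2 + 27*x + 27 = (x + 3)^3

Eigenvalues and multiplicities (the geometric multiplicity of λ is n − rank(A − λI), which equals the number of Jordan blocks for λ):
  λ = -3: algebraic multiplicity = 3, geometric multiplicity = 1

Determining the block sizes for each eigenvalue:
  λ = -3: one block (gm = 1), so the single block has size am = 3 → block sizes [3]

Assembling the blocks gives a Jordan form
J =
  [-3,  1,  0]
  [ 0, -3,  1]
  [ 0,  0, -3]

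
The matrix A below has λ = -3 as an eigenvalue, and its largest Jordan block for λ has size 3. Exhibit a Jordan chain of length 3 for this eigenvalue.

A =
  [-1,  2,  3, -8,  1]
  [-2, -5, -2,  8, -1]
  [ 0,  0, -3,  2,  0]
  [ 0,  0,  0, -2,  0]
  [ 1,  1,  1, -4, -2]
A Jordan chain for λ = -3 of length 3:
v_1 = (-1, 1, 0, 0, 0)ᵀ
v_2 = (1, -2, 0, 0, 1)ᵀ
v_3 = (2, 0, -1, 0, 0)ᵀ

Let N = A − (-3)·I. We want v_3 with N^3 v_3 = 0 but N^2 v_3 ≠ 0; then v_{j-1} := N · v_j for j = 3, …, 2.

Pick v_3 = (2, 0, -1, 0, 0)ᵀ.
Then v_2 = N · v_3 = (1, -2, 0, 0, 1)ᵀ.
Then v_1 = N · v_2 = (-1, 1, 0, 0, 0)ᵀ.

Sanity check: (A − (-3)·I) v_1 = (0, 0, 0, 0, 0)ᵀ = 0. ✓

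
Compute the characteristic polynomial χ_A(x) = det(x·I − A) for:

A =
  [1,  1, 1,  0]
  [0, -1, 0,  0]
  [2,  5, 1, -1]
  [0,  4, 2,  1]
x^4 - 2*x^3 + 2*x - 1

Expanding det(x·I − A) (e.g. by cofactor expansion or by noting that A is similar to its Jordan form J, which has the same characteristic polynomial as A) gives
  χ_A(x) = x^4 - 2*x^3 + 2*x - 1
which factors as (x - 1)^3*(x + 1). The eigenvalues (with algebraic multiplicities) are λ = -1 with multiplicity 1, λ = 1 with multiplicity 3.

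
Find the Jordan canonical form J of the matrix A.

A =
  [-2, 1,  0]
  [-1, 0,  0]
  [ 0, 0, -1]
J_2(-1) ⊕ J_1(-1)

The characteristic polynomial is
  det(x·I − A) = x^3 + 3*x^2 + 3*x + 1 = (x + 1)^3

Eigenvalues and multiplicities (the geometric multiplicity of λ is n − rank(A − λI), which equals the number of Jordan blocks for λ):
  λ = -1: algebraic multiplicity = 3, geometric multiplicity = 2

Determining the block sizes for each eigenvalue:
  λ = -1: 2 blocks summing to 3 forces exactly one block of size 2 and the rest size 1 → block sizes [2, 1]

Assembling the blocks gives a Jordan form
J =
  [-1,  1,  0]
  [ 0, -1,  0]
  [ 0,  0, -1]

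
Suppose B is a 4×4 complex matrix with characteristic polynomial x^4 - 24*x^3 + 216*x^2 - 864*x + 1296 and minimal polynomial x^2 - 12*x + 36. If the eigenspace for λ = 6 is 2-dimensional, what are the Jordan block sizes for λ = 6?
Block sizes for λ = 6: [2, 2]

Step 1 — from the characteristic polynomial, algebraic multiplicity of λ = 6 is 4. From dim ker(B − (6)·I) = 2, there are exactly 2 Jordan blocks for λ = 6.
Step 2 — from the minimal polynomial, the factor (x − 6)^2 tells us the largest block for λ = 6 has size 2.
Step 3 — with total size 4, 2 blocks, and largest block 2, the block sizes (in nonincreasing order) are [2, 2].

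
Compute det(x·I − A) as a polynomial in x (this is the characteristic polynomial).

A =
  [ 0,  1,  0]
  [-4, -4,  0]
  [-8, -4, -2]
x^3 + 6*x^2 + 12*x + 8

Expanding det(x·I − A) (e.g. by cofactor expansion or by noting that A is similar to its Jordan form J, which has the same characteristic polynomial as A) gives
  χ_A(x) = x^3 + 6*x^2 + 12*x + 8
which factors as (x + 2)^3. The eigenvalues (with algebraic multiplicities) are λ = -2 with multiplicity 3.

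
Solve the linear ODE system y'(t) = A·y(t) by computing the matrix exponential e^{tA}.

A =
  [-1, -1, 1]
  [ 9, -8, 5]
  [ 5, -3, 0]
e^{tA} =
  [2*t*exp(-3*t) + exp(-3*t), -t*exp(-3*t), t*exp(-3*t)]
  [-t^2*exp(-3*t) + 9*t*exp(-3*t), t^2*exp(-3*t)/2 - 5*t*exp(-3*t) + exp(-3*t), -t^2*exp(-3*t)/2 + 5*t*exp(-3*t)]
  [-t^2*exp(-3*t) + 5*t*exp(-3*t), t^2*exp(-3*t)/2 - 3*t*exp(-3*t), -t^2*exp(-3*t)/2 + 3*t*exp(-3*t) + exp(-3*t)]

Strategy: write A = P · J · P⁻¹ where J is a Jordan canonical form, so e^{tA} = P · e^{tJ} · P⁻¹, and e^{tJ} can be computed block-by-block.

A has Jordan form
J =
  [-3,  1,  0]
  [ 0, -3,  1]
  [ 0,  0, -3]
(up to reordering of blocks).

Per-block formulas:
  For a 3×3 Jordan block J_3(-3): exp(t · J_3(-3)) = e^(-3t)·(I + t·N + (t^2/2)·N^2), where N is the 3×3 nilpotent shift.

After assembling e^{tJ} and conjugating by P, we get:

e^{tA} =
  [2*t*exp(-3*t) + exp(-3*t), -t*exp(-3*t), t*exp(-3*t)]
  [-t^2*exp(-3*t) + 9*t*exp(-3*t), t^2*exp(-3*t)/2 - 5*t*exp(-3*t) + exp(-3*t), -t^2*exp(-3*t)/2 + 5*t*exp(-3*t)]
  [-t^2*exp(-3*t) + 5*t*exp(-3*t), t^2*exp(-3*t)/2 - 3*t*exp(-3*t), -t^2*exp(-3*t)/2 + 3*t*exp(-3*t) + exp(-3*t)]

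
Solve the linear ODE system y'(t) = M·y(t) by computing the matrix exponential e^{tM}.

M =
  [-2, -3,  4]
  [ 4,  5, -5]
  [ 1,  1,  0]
e^{tM} =
  [t^2*exp(t)/2 - 3*t*exp(t) + exp(t), t^2*exp(t)/2 - 3*t*exp(t), -t^2*exp(t)/2 + 4*t*exp(t)]
  [-t^2*exp(t)/2 + 4*t*exp(t), -t^2*exp(t)/2 + 4*t*exp(t) + exp(t), t^2*exp(t)/2 - 5*t*exp(t)]
  [t*exp(t), t*exp(t), -t*exp(t) + exp(t)]

Strategy: write M = P · J · P⁻¹ where J is a Jordan canonical form, so e^{tM} = P · e^{tJ} · P⁻¹, and e^{tJ} can be computed block-by-block.

M has Jordan form
J =
  [1, 1, 0]
  [0, 1, 1]
  [0, 0, 1]
(up to reordering of blocks).

Per-block formulas:
  For a 3×3 Jordan block J_3(1): exp(t · J_3(1)) = e^(1t)·(I + t·N + (t^2/2)·N^2), where N is the 3×3 nilpotent shift.

After assembling e^{tJ} and conjugating by P, we get:

e^{tM} =
  [t^2*exp(t)/2 - 3*t*exp(t) + exp(t), t^2*exp(t)/2 - 3*t*exp(t), -t^2*exp(t)/2 + 4*t*exp(t)]
  [-t^2*exp(t)/2 + 4*t*exp(t), -t^2*exp(t)/2 + 4*t*exp(t) + exp(t), t^2*exp(t)/2 - 5*t*exp(t)]
  [t*exp(t), t*exp(t), -t*exp(t) + exp(t)]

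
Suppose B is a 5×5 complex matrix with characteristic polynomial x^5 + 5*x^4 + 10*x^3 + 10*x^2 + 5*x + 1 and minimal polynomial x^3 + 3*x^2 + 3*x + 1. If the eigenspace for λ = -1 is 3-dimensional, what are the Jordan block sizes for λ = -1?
Block sizes for λ = -1: [3, 1, 1]

Step 1 — from the characteristic polynomial, algebraic multiplicity of λ = -1 is 5. From dim ker(B − (-1)·I) = 3, there are exactly 3 Jordan blocks for λ = -1.
Step 2 — from the minimal polynomial, the factor (x + 1)^3 tells us the largest block for λ = -1 has size 3.
Step 3 — with total size 5, 3 blocks, and largest block 3, the block sizes (in nonincreasing order) are [3, 1, 1].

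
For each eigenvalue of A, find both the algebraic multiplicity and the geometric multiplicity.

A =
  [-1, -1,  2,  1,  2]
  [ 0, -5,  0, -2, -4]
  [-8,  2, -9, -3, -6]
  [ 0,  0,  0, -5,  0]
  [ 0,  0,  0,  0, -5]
λ = -5: alg = 5, geom = 3

Step 1 — factor the characteristic polynomial to read off the algebraic multiplicities:
  χ_A(x) = (x + 5)^5

Step 2 — compute geometric multiplicities via the rank-nullity identity g(λ) = n − rank(A − λI):
  rank(A − (-5)·I) = 2, so dim ker(A − (-5)·I) = n − 2 = 3

Summary:
  λ = -5: algebraic multiplicity = 5, geometric multiplicity = 3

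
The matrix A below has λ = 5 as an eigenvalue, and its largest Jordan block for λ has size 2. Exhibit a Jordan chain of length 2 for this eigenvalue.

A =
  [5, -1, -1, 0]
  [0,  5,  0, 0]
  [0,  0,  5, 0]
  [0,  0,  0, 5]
A Jordan chain for λ = 5 of length 2:
v_1 = (-1, 0, 0, 0)ᵀ
v_2 = (0, 1, 0, 0)ᵀ

Let N = A − (5)·I. We want v_2 with N^2 v_2 = 0 but N^1 v_2 ≠ 0; then v_{j-1} := N · v_j for j = 2, …, 2.

Pick v_2 = (0, 1, 0, 0)ᵀ.
Then v_1 = N · v_2 = (-1, 0, 0, 0)ᵀ.

Sanity check: (A − (5)·I) v_1 = (0, 0, 0, 0)ᵀ = 0. ✓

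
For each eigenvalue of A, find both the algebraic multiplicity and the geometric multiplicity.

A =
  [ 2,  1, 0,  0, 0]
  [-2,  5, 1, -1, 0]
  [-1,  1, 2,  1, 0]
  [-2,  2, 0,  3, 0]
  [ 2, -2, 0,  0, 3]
λ = 3: alg = 5, geom = 3

Step 1 — factor the characteristic polynomial to read off the algebraic multiplicities:
  χ_A(x) = (x - 3)^5

Step 2 — compute geometric multiplicities via the rank-nullity identity g(λ) = n − rank(A − λI):
  rank(A − (3)·I) = 2, so dim ker(A − (3)·I) = n − 2 = 3

Summary:
  λ = 3: algebraic multiplicity = 5, geometric multiplicity = 3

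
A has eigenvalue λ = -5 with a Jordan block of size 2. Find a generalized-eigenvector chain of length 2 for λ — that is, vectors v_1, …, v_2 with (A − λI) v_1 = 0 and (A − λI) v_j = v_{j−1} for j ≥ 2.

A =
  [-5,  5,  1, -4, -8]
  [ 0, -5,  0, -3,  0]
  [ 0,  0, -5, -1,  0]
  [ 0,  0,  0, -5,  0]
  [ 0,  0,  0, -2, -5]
A Jordan chain for λ = -5 of length 2:
v_1 = (5, 0, 0, 0, 0)ᵀ
v_2 = (0, 1, 0, 0, 0)ᵀ

Let N = A − (-5)·I. We want v_2 with N^2 v_2 = 0 but N^1 v_2 ≠ 0; then v_{j-1} := N · v_j for j = 2, …, 2.

Pick v_2 = (0, 1, 0, 0, 0)ᵀ.
Then v_1 = N · v_2 = (5, 0, 0, 0, 0)ᵀ.

Sanity check: (A − (-5)·I) v_1 = (0, 0, 0, 0, 0)ᵀ = 0. ✓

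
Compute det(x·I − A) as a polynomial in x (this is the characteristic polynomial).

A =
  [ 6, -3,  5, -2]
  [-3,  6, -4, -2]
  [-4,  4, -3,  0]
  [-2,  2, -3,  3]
x^4 - 12*x^3 + 54*x^2 - 108*x + 81

Expanding det(x·I − A) (e.g. by cofactor expansion or by noting that A is similar to its Jordan form J, which has the same characteristic polynomial as A) gives
  χ_A(x) = x^4 - 12*x^3 + 54*x^2 - 108*x + 81
which factors as (x - 3)^4. The eigenvalues (with algebraic multiplicities) are λ = 3 with multiplicity 4.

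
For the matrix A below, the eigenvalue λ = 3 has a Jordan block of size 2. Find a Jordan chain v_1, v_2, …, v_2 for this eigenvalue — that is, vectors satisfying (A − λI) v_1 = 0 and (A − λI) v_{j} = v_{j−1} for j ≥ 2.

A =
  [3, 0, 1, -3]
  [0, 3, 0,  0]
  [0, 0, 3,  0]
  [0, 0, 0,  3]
A Jordan chain for λ = 3 of length 2:
v_1 = (1, 0, 0, 0)ᵀ
v_2 = (0, 0, 1, 0)ᵀ

Let N = A − (3)·I. We want v_2 with N^2 v_2 = 0 but N^1 v_2 ≠ 0; then v_{j-1} := N · v_j for j = 2, …, 2.

Pick v_2 = (0, 0, 1, 0)ᵀ.
Then v_1 = N · v_2 = (1, 0, 0, 0)ᵀ.

Sanity check: (A − (3)·I) v_1 = (0, 0, 0, 0)ᵀ = 0. ✓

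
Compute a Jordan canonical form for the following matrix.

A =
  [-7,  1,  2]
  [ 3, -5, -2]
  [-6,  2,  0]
J_2(-4) ⊕ J_1(-4)

The characteristic polynomial is
  det(x·I − A) = x^3 + 12*x^2 + 48*x + 64 = (x + 4)^3

Eigenvalues and multiplicities (the geometric multiplicity of λ is n − rank(A − λI), which equals the number of Jordan blocks for λ):
  λ = -4: algebraic multiplicity = 3, geometric multiplicity = 2

Determining the block sizes for each eigenvalue:
  λ = -4: 2 blocks summing to 3 forces exactly one block of size 2 and the rest size 1 → block sizes [2, 1]

Assembling the blocks gives a Jordan form
J =
  [-4,  1,  0]
  [ 0, -4,  0]
  [ 0,  0, -4]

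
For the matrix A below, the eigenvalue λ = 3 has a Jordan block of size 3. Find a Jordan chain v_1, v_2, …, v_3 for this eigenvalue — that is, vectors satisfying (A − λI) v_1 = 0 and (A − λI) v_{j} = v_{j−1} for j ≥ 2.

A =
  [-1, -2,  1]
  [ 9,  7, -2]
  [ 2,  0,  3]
A Jordan chain for λ = 3 of length 3:
v_1 = (0, -4, -8)ᵀ
v_2 = (-4, 9, 2)ᵀ
v_3 = (1, 0, 0)ᵀ

Let N = A − (3)·I. We want v_3 with N^3 v_3 = 0 but N^2 v_3 ≠ 0; then v_{j-1} := N · v_j for j = 3, …, 2.

Pick v_3 = (1, 0, 0)ᵀ.
Then v_2 = N · v_3 = (-4, 9, 2)ᵀ.
Then v_1 = N · v_2 = (0, -4, -8)ᵀ.

Sanity check: (A − (3)·I) v_1 = (0, 0, 0)ᵀ = 0. ✓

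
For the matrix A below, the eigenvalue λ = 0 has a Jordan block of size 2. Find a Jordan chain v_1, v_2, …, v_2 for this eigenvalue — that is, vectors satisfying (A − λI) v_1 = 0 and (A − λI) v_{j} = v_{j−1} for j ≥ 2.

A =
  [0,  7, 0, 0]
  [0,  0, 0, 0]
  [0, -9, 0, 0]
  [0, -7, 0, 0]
A Jordan chain for λ = 0 of length 2:
v_1 = (7, 0, -9, -7)ᵀ
v_2 = (0, 1, 0, 0)ᵀ

Let N = A − (0)·I. We want v_2 with N^2 v_2 = 0 but N^1 v_2 ≠ 0; then v_{j-1} := N · v_j for j = 2, …, 2.

Pick v_2 = (0, 1, 0, 0)ᵀ.
Then v_1 = N · v_2 = (7, 0, -9, -7)ᵀ.

Sanity check: (A − (0)·I) v_1 = (0, 0, 0, 0)ᵀ = 0. ✓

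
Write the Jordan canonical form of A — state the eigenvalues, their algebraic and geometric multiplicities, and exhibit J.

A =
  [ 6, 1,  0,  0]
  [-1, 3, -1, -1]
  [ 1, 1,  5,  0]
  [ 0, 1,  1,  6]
J_3(5) ⊕ J_1(5)

The characteristic polynomial is
  det(x·I − A) = x^4 - 20*x^3 + 150*x^2 - 500*x + 625 = (x - 5)^4

Eigenvalues and multiplicities (the geometric multiplicity of λ is n − rank(A − λI), which equals the number of Jordan blocks for λ):
  λ = 5: algebraic multiplicity = 4, geometric multiplicity = 2

Determining the block sizes for each eigenvalue:
  λ = 5: with am = 4 and gm = 2, the partition is not yet determined (e.g. several partitions of 4 into 2 parts exist). Let N = A − (5)·I. Computing rank(N^1) = 2, rank(N^2) = 1, rank(N^3) = 0; the number of blocks of size ≥ j is rank(N^{j−1}) − rank(N^j), giving [2, 1, 1]. So we have 1 block(s) of size 3, 1 block(s) of size 1 → block sizes [3, 1]

Assembling the blocks gives a Jordan form
J =
  [5, 1, 0, 0]
  [0, 5, 1, 0]
  [0, 0, 5, 0]
  [0, 0, 0, 5]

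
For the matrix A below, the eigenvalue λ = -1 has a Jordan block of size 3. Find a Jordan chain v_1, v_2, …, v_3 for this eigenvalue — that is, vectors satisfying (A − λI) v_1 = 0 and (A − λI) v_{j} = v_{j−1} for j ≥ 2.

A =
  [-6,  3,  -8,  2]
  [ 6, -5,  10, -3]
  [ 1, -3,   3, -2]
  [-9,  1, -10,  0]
A Jordan chain for λ = -1 of length 3:
v_1 = (-1, 1, 1, 0)ᵀ
v_2 = (3, -4, -3, 1)ᵀ
v_3 = (0, 1, 0, 0)ᵀ

Let N = A − (-1)·I. We want v_3 with N^3 v_3 = 0 but N^2 v_3 ≠ 0; then v_{j-1} := N · v_j for j = 3, …, 2.

Pick v_3 = (0, 1, 0, 0)ᵀ.
Then v_2 = N · v_3 = (3, -4, -3, 1)ᵀ.
Then v_1 = N · v_2 = (-1, 1, 1, 0)ᵀ.

Sanity check: (A − (-1)·I) v_1 = (0, 0, 0, 0)ᵀ = 0. ✓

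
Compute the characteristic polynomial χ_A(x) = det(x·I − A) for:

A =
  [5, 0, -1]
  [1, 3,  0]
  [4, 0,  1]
x^3 - 9*x^2 + 27*x - 27

Expanding det(x·I − A) (e.g. by cofactor expansion or by noting that A is similar to its Jordan form J, which has the same characteristic polynomial as A) gives
  χ_A(x) = x^3 - 9*x^2 + 27*x - 27
which factors as (x - 3)^3. The eigenvalues (with algebraic multiplicities) are λ = 3 with multiplicity 3.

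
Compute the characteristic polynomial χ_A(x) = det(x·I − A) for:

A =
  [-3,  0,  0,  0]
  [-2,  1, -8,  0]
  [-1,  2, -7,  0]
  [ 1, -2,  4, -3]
x^4 + 12*x^3 + 54*x^2 + 108*x + 81

Expanding det(x·I − A) (e.g. by cofactor expansion or by noting that A is similar to its Jordan form J, which has the same characteristic polynomial as A) gives
  χ_A(x) = x^4 + 12*x^3 + 54*x^2 + 108*x + 81
which factors as (x + 3)^4. The eigenvalues (with algebraic multiplicities) are λ = -3 with multiplicity 4.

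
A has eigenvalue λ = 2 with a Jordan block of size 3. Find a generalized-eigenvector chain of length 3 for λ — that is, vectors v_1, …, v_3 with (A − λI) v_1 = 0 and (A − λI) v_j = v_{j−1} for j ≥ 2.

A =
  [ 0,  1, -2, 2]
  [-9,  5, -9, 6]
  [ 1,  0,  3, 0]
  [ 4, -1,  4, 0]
A Jordan chain for λ = 2 of length 3:
v_1 = (1, 6, -1, -3)ᵀ
v_2 = (-2, -9, 1, 4)ᵀ
v_3 = (1, 0, 0, 0)ᵀ

Let N = A − (2)·I. We want v_3 with N^3 v_3 = 0 but N^2 v_3 ≠ 0; then v_{j-1} := N · v_j for j = 3, …, 2.

Pick v_3 = (1, 0, 0, 0)ᵀ.
Then v_2 = N · v_3 = (-2, -9, 1, 4)ᵀ.
Then v_1 = N · v_2 = (1, 6, -1, -3)ᵀ.

Sanity check: (A − (2)·I) v_1 = (0, 0, 0, 0)ᵀ = 0. ✓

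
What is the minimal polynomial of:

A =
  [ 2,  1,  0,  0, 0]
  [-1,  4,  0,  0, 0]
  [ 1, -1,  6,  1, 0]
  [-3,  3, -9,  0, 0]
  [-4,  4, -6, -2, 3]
x^2 - 6*x + 9

The characteristic polynomial is χ_A(x) = (x - 3)^5, so the eigenvalues are known. The minimal polynomial is
  m_A(x) = Π_λ (x − λ)^{k_λ}
where k_λ is the size of the *largest* Jordan block for λ (equivalently, the smallest k with (A − λI)^k v = 0 for every generalised eigenvector v of λ).

  λ = 3: largest Jordan block has size 2, contributing (x − 3)^2

So m_A(x) = (x - 3)^2 = x^2 - 6*x + 9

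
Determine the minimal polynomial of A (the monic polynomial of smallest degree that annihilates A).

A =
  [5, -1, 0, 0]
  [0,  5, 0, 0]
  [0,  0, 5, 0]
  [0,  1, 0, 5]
x^2 - 10*x + 25

The characteristic polynomial is χ_A(x) = (x - 5)^4, so the eigenvalues are known. The minimal polynomial is
  m_A(x) = Π_λ (x − λ)^{k_λ}
where k_λ is the size of the *largest* Jordan block for λ (equivalently, the smallest k with (A − λI)^k v = 0 for every generalised eigenvector v of λ).

  λ = 5: largest Jordan block has size 2, contributing (x − 5)^2

So m_A(x) = (x - 5)^2 = x^2 - 10*x + 25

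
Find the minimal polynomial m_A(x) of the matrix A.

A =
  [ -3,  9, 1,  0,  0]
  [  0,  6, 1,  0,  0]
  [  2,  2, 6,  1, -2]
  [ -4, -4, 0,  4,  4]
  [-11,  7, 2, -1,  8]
x^4 - 15*x^3 + 54*x^2 + 108*x - 648

The characteristic polynomial is χ_A(x) = (x - 6)^4*(x + 3), so the eigenvalues are known. The minimal polynomial is
  m_A(x) = Π_λ (x − λ)^{k_λ}
where k_λ is the size of the *largest* Jordan block for λ (equivalently, the smallest k with (A − λI)^k v = 0 for every generalised eigenvector v of λ).

  λ = -3: largest Jordan block has size 1, contributing (x + 3)
  λ = 6: largest Jordan block has size 3, contributing (x − 6)^3

So m_A(x) = (x - 6)^3*(x + 3) = x^4 - 15*x^3 + 54*x^2 + 108*x - 648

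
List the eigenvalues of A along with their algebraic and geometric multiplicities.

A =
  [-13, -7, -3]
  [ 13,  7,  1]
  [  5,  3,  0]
λ = -2: alg = 3, geom = 1

Step 1 — factor the characteristic polynomial to read off the algebraic multiplicities:
  χ_A(x) = (x + 2)^3

Step 2 — compute geometric multiplicities via the rank-nullity identity g(λ) = n − rank(A − λI):
  rank(A − (-2)·I) = 2, so dim ker(A − (-2)·I) = n − 2 = 1

Summary:
  λ = -2: algebraic multiplicity = 3, geometric multiplicity = 1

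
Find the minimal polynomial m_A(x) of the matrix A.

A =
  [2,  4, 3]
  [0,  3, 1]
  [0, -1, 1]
x^3 - 6*x^2 + 12*x - 8

The characteristic polynomial is χ_A(x) = (x - 2)^3, so the eigenvalues are known. The minimal polynomial is
  m_A(x) = Π_λ (x − λ)^{k_λ}
where k_λ is the size of the *largest* Jordan block for λ (equivalently, the smallest k with (A − λI)^k v = 0 for every generalised eigenvector v of λ).

  λ = 2: largest Jordan block has size 3, contributing (x − 2)^3

So m_A(x) = (x - 2)^3 = x^3 - 6*x^2 + 12*x - 8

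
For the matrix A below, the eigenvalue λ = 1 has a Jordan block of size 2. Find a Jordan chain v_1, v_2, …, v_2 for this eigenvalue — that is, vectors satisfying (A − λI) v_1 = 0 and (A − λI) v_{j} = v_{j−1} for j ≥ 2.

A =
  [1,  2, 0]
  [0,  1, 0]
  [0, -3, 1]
A Jordan chain for λ = 1 of length 2:
v_1 = (2, 0, -3)ᵀ
v_2 = (0, 1, 0)ᵀ

Let N = A − (1)·I. We want v_2 with N^2 v_2 = 0 but N^1 v_2 ≠ 0; then v_{j-1} := N · v_j for j = 2, …, 2.

Pick v_2 = (0, 1, 0)ᵀ.
Then v_1 = N · v_2 = (2, 0, -3)ᵀ.

Sanity check: (A − (1)·I) v_1 = (0, 0, 0)ᵀ = 0. ✓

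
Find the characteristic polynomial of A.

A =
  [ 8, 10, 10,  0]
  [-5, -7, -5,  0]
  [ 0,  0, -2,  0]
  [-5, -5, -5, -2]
x^4 + 3*x^3 - 6*x^2 - 28*x - 24

Expanding det(x·I − A) (e.g. by cofactor expansion or by noting that A is similar to its Jordan form J, which has the same characteristic polynomial as A) gives
  χ_A(x) = x^4 + 3*x^3 - 6*x^2 - 28*x - 24
which factors as (x - 3)*(x + 2)^3. The eigenvalues (with algebraic multiplicities) are λ = -2 with multiplicity 3, λ = 3 with multiplicity 1.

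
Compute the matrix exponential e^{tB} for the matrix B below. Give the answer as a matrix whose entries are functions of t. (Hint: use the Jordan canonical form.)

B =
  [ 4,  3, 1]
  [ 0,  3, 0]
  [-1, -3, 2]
e^{tB} =
  [t*exp(3*t) + exp(3*t), 3*t*exp(3*t), t*exp(3*t)]
  [0, exp(3*t), 0]
  [-t*exp(3*t), -3*t*exp(3*t), -t*exp(3*t) + exp(3*t)]

Strategy: write B = P · J · P⁻¹ where J is a Jordan canonical form, so e^{tB} = P · e^{tJ} · P⁻¹, and e^{tJ} can be computed block-by-block.

B has Jordan form
J =
  [3, 1, 0]
  [0, 3, 0]
  [0, 0, 3]
(up to reordering of blocks).

Per-block formulas:
  For a 2×2 Jordan block J_2(3): exp(t · J_2(3)) = e^(3t)·(I + t·N), where N is the 2×2 nilpotent shift.
  For a 1×1 block at λ = 3: exp(t · [3]) = [e^(3t)].

After assembling e^{tJ} and conjugating by P, we get:

e^{tB} =
  [t*exp(3*t) + exp(3*t), 3*t*exp(3*t), t*exp(3*t)]
  [0, exp(3*t), 0]
  [-t*exp(3*t), -3*t*exp(3*t), -t*exp(3*t) + exp(3*t)]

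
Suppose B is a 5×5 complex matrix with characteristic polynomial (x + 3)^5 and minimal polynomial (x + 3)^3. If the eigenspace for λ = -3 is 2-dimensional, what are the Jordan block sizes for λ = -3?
Block sizes for λ = -3: [3, 2]

Step 1 — from the characteristic polynomial, algebraic multiplicity of λ = -3 is 5. From dim ker(B − (-3)·I) = 2, there are exactly 2 Jordan blocks for λ = -3.
Step 2 — from the minimal polynomial, the factor (x + 3)^3 tells us the largest block for λ = -3 has size 3.
Step 3 — with total size 5, 2 blocks, and largest block 3, the block sizes (in nonincreasing order) are [3, 2].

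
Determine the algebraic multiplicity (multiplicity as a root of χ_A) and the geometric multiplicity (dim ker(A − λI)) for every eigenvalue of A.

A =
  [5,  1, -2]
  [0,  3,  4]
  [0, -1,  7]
λ = 5: alg = 3, geom = 2

Step 1 — factor the characteristic polynomial to read off the algebraic multiplicities:
  χ_A(x) = (x - 5)^3

Step 2 — compute geometric multiplicities via the rank-nullity identity g(λ) = n − rank(A − λI):
  rank(A − (5)·I) = 1, so dim ker(A − (5)·I) = n − 1 = 2

Summary:
  λ = 5: algebraic multiplicity = 3, geometric multiplicity = 2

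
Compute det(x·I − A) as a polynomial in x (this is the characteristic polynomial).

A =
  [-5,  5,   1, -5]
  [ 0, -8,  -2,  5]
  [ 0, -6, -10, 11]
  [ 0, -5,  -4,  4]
x^4 + 19*x^3 + 135*x^2 + 425*x + 500

Expanding det(x·I − A) (e.g. by cofactor expansion or by noting that A is similar to its Jordan form J, which has the same characteristic polynomial as A) gives
  χ_A(x) = x^4 + 19*x^3 + 135*x^2 + 425*x + 500
which factors as (x + 4)*(x + 5)^3. The eigenvalues (with algebraic multiplicities) are λ = -5 with multiplicity 3, λ = -4 with multiplicity 1.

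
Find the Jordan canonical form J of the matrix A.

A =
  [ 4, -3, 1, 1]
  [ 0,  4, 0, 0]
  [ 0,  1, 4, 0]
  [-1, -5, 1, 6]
J_2(4) ⊕ J_2(5)

The characteristic polynomial is
  det(x·I − A) = x^4 - 18*x^3 + 121*x^2 - 360*x + 400 = (x - 5)^2*(x - 4)^2

Eigenvalues and multiplicities (the geometric multiplicity of λ is n − rank(A − λI), which equals the number of Jordan blocks for λ):
  λ = 4: algebraic multiplicity = 2, geometric multiplicity = 1
  λ = 5: algebraic multiplicity = 2, geometric multiplicity = 1

Determining the block sizes for each eigenvalue:
  λ = 4: one block (gm = 1), so the single block has size am = 2 → block sizes [2]
  λ = 5: one block (gm = 1), so the single block has size am = 2 → block sizes [2]

Assembling the blocks gives a Jordan form
J =
  [4, 1, 0, 0]
  [0, 4, 0, 0]
  [0, 0, 5, 1]
  [0, 0, 0, 5]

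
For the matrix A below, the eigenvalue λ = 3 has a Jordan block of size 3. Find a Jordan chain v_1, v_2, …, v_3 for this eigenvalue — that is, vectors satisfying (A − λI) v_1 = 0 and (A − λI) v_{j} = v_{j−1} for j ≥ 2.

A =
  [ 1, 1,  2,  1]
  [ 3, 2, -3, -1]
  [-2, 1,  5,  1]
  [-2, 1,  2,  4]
A Jordan chain for λ = 3 of length 3:
v_1 = (1, -1, 1, 1)ᵀ
v_2 = (-2, 3, -2, -2)ᵀ
v_3 = (1, 0, 0, 0)ᵀ

Let N = A − (3)·I. We want v_3 with N^3 v_3 = 0 but N^2 v_3 ≠ 0; then v_{j-1} := N · v_j for j = 3, …, 2.

Pick v_3 = (1, 0, 0, 0)ᵀ.
Then v_2 = N · v_3 = (-2, 3, -2, -2)ᵀ.
Then v_1 = N · v_2 = (1, -1, 1, 1)ᵀ.

Sanity check: (A − (3)·I) v_1 = (0, 0, 0, 0)ᵀ = 0. ✓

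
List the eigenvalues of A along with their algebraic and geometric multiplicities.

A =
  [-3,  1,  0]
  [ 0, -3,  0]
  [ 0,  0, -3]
λ = -3: alg = 3, geom = 2

Step 1 — factor the characteristic polynomial to read off the algebraic multiplicities:
  χ_A(x) = (x + 3)^3

Step 2 — compute geometric multiplicities via the rank-nullity identity g(λ) = n − rank(A − λI):
  rank(A − (-3)·I) = 1, so dim ker(A − (-3)·I) = n − 1 = 2

Summary:
  λ = -3: algebraic multiplicity = 3, geometric multiplicity = 2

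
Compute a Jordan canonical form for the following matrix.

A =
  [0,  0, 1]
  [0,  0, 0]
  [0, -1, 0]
J_3(0)

The characteristic polynomial is
  det(x·I − A) = x^3

Eigenvalues and multiplicities (the geometric multiplicity of λ is n − rank(A − λI), which equals the number of Jordan blocks for λ):
  λ = 0: algebraic multiplicity = 3, geometric multiplicity = 1

Determining the block sizes for each eigenvalue:
  λ = 0: one block (gm = 1), so the single block has size am = 3 → block sizes [3]

Assembling the blocks gives a Jordan form
J =
  [0, 1, 0]
  [0, 0, 1]
  [0, 0, 0]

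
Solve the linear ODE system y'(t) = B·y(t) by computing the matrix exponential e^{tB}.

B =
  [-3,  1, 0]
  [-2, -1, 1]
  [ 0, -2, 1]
e^{tB} =
  [t^2*exp(-t) - 2*t*exp(-t) + exp(-t), -t^2*exp(-t) + t*exp(-t), t^2*exp(-t)/2]
  [2*t^2*exp(-t) - 2*t*exp(-t), -2*t^2*exp(-t) + exp(-t), t^2*exp(-t) + t*exp(-t)]
  [2*t^2*exp(-t), -2*t^2*exp(-t) - 2*t*exp(-t), t^2*exp(-t) + 2*t*exp(-t) + exp(-t)]

Strategy: write B = P · J · P⁻¹ where J is a Jordan canonical form, so e^{tB} = P · e^{tJ} · P⁻¹, and e^{tJ} can be computed block-by-block.

B has Jordan form
J =
  [-1,  1,  0]
  [ 0, -1,  1]
  [ 0,  0, -1]
(up to reordering of blocks).

Per-block formulas:
  For a 3×3 Jordan block J_3(-1): exp(t · J_3(-1)) = e^(-1t)·(I + t·N + (t^2/2)·N^2), where N is the 3×3 nilpotent shift.

After assembling e^{tJ} and conjugating by P, we get:

e^{tB} =
  [t^2*exp(-t) - 2*t*exp(-t) + exp(-t), -t^2*exp(-t) + t*exp(-t), t^2*exp(-t)/2]
  [2*t^2*exp(-t) - 2*t*exp(-t), -2*t^2*exp(-t) + exp(-t), t^2*exp(-t) + t*exp(-t)]
  [2*t^2*exp(-t), -2*t^2*exp(-t) - 2*t*exp(-t), t^2*exp(-t) + 2*t*exp(-t) + exp(-t)]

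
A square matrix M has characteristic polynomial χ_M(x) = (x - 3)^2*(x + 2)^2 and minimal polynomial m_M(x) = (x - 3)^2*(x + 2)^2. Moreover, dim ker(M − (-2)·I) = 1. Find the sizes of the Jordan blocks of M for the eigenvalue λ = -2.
Block sizes for λ = -2: [2]

Step 1 — from the characteristic polynomial, algebraic multiplicity of λ = -2 is 2. From dim ker(M − (-2)·I) = 1, there are exactly 1 Jordan blocks for λ = -2.
Step 2 — from the minimal polynomial, the factor (x + 2)^2 tells us the largest block for λ = -2 has size 2.
Step 3 — with total size 2, 1 blocks, and largest block 2, the block sizes (in nonincreasing order) are [2].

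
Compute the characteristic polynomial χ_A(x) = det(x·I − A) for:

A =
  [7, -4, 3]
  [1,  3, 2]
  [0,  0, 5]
x^3 - 15*x^2 + 75*x - 125

Expanding det(x·I − A) (e.g. by cofactor expansion or by noting that A is similar to its Jordan form J, which has the same characteristic polynomial as A) gives
  χ_A(x) = x^3 - 15*x^2 + 75*x - 125
which factors as (x - 5)^3. The eigenvalues (with algebraic multiplicities) are λ = 5 with multiplicity 3.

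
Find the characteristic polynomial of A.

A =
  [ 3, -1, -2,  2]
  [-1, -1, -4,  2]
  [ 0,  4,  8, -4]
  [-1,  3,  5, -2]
x^4 - 8*x^3 + 24*x^2 - 32*x + 16

Expanding det(x·I − A) (e.g. by cofactor expansion or by noting that A is similar to its Jordan form J, which has the same characteristic polynomial as A) gives
  χ_A(x) = x^4 - 8*x^3 + 24*x^2 - 32*x + 16
which factors as (x - 2)^4. The eigenvalues (with algebraic multiplicities) are λ = 2 with multiplicity 4.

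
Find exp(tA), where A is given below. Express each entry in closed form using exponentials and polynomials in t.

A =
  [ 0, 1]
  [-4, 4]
e^{tA} =
  [-2*t*exp(2*t) + exp(2*t), t*exp(2*t)]
  [-4*t*exp(2*t), 2*t*exp(2*t) + exp(2*t)]

Strategy: write A = P · J · P⁻¹ where J is a Jordan canonical form, so e^{tA} = P · e^{tJ} · P⁻¹, and e^{tJ} can be computed block-by-block.

A has Jordan form
J =
  [2, 1]
  [0, 2]
(up to reordering of blocks).

Per-block formulas:
  For a 2×2 Jordan block J_2(2): exp(t · J_2(2)) = e^(2t)·(I + t·N), where N is the 2×2 nilpotent shift.

After assembling e^{tJ} and conjugating by P, we get:

e^{tA} =
  [-2*t*exp(2*t) + exp(2*t), t*exp(2*t)]
  [-4*t*exp(2*t), 2*t*exp(2*t) + exp(2*t)]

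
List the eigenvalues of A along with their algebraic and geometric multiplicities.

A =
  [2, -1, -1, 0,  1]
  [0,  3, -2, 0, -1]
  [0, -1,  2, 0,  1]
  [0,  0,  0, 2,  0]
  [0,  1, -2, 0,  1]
λ = 2: alg = 5, geom = 3

Step 1 — factor the characteristic polynomial to read off the algebraic multiplicities:
  χ_A(x) = (x - 2)^5

Step 2 — compute geometric multiplicities via the rank-nullity identity g(λ) = n − rank(A − λI):
  rank(A − (2)·I) = 2, so dim ker(A − (2)·I) = n − 2 = 3

Summary:
  λ = 2: algebraic multiplicity = 5, geometric multiplicity = 3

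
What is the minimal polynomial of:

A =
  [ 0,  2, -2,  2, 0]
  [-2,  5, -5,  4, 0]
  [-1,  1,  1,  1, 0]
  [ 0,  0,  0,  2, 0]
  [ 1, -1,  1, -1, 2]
x^3 - 6*x^2 + 12*x - 8

The characteristic polynomial is χ_A(x) = (x - 2)^5, so the eigenvalues are known. The minimal polynomial is
  m_A(x) = Π_λ (x − λ)^{k_λ}
where k_λ is the size of the *largest* Jordan block for λ (equivalently, the smallest k with (A − λI)^k v = 0 for every generalised eigenvector v of λ).

  λ = 2: largest Jordan block has size 3, contributing (x − 2)^3

So m_A(x) = (x - 2)^3 = x^3 - 6*x^2 + 12*x - 8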